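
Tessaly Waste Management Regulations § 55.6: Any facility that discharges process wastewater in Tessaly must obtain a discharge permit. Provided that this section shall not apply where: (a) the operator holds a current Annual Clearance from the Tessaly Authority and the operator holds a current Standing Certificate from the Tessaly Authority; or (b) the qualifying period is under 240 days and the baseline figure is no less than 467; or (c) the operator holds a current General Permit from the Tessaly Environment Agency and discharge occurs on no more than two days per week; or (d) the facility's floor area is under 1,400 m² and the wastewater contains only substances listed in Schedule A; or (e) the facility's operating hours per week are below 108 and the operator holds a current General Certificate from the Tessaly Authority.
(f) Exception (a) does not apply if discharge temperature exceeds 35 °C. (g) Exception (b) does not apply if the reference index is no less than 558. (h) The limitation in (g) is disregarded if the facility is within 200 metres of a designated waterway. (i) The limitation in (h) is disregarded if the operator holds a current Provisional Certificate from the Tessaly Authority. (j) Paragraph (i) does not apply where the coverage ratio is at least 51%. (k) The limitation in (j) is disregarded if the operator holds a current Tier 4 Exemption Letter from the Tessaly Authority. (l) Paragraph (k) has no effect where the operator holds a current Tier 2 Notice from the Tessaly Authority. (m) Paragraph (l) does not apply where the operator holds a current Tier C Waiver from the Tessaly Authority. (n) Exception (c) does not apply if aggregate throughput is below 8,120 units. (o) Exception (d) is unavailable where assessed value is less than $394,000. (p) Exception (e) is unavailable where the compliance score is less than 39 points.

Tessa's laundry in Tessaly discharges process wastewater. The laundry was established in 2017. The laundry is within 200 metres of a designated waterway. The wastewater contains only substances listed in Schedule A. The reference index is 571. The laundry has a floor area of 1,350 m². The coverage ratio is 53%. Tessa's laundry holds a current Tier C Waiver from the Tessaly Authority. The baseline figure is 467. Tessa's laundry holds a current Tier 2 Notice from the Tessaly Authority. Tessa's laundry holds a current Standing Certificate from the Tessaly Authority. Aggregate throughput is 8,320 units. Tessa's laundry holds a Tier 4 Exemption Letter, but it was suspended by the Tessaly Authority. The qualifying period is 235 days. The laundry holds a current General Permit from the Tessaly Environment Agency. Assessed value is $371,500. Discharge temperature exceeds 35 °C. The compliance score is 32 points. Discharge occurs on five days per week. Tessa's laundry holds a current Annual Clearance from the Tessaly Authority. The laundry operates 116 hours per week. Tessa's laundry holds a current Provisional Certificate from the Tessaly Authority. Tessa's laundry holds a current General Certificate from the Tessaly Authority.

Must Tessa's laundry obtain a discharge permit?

No — exception (b) applies; Tessa's laundry is not required to obtain a discharge permit.

Exception (a) is satisfied on its face — a current Annual Clearance is held; a current Standing Certificate is held. However, paragraph (f) must be considered: (f) is engaged — discharge temperature exceeds 35 °C. Exception (a) does not apply.
Exception (b) is satisfied on its face — the qualifying period is 235 days, under the 240 days limit; the baseline figure is 467, meeting the 467 threshold. Considering the limiting provisions: (g) would limit (b) — the reference index is 571, meeting the 558 threshold — but (h) sets (g) aside: (h) is triggered — the laundry is within 200 m of a designated waterway. (i) would limit (h) — a current Provisional Certificate is held — but (j) sets (i) aside: (j) operates against (i): the coverage ratio is 53%, meeting the 51% threshold. (k), which would lift (j), is not engaged — there is no Tier 4 Exemption Letter in force. Exception (b) stands.
Exception (c) does not apply: discharge occurs on five days per week.
All of (d)'s requirements are met (the facility's floor area is 1,350 m², under the 1,400 m² limit; the wastewater is Schedule-A-only). But applying paragraph (o): (o) operates against (d): assessed value is $371,500, less than the $394,000 limit. (d) is therefore removed.
Exception (e) does not apply: the facility's operating hours per week are 116, not below 108.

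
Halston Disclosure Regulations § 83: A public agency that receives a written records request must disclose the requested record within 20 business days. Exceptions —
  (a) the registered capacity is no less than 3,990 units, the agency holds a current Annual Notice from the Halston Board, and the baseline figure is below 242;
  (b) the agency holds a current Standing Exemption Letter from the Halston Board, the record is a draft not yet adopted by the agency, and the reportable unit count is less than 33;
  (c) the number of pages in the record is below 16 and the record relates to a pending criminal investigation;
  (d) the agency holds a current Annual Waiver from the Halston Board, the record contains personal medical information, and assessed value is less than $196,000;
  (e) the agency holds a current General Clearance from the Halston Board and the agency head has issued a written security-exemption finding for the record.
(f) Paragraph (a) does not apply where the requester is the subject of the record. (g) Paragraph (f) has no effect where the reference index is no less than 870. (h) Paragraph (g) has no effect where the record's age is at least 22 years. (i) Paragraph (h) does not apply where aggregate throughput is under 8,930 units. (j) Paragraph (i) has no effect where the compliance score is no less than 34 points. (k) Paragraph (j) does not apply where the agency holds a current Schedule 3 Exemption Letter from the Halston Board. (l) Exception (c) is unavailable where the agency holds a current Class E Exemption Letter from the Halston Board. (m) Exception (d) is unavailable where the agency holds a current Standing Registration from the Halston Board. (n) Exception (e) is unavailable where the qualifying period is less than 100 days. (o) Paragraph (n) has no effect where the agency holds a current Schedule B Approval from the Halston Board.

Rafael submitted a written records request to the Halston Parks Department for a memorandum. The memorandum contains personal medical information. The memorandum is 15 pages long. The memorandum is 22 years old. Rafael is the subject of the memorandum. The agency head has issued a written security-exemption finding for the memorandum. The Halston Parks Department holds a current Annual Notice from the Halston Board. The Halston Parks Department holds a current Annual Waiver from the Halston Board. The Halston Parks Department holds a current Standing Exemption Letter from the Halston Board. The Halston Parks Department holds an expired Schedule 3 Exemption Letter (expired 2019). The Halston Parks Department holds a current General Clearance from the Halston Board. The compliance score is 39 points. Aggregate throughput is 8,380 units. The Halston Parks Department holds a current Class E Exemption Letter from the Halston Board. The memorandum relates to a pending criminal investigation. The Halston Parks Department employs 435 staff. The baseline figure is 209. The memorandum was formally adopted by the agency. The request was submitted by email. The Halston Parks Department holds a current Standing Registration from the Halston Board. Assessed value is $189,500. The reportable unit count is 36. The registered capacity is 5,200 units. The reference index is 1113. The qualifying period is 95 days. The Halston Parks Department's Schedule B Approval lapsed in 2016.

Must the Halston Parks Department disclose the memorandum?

All of (a)'s requirements are met (the registered capacity is 5,200 units, meeting the 3,990 units threshold; a current Annual Notice is held; the baseline figure is 209, below the 242 limit). But: (f) applies — Rafael is the subject of the memorandum. (g) is triggered (the reference index is 1,113, meeting the 870 threshold), but is overridden by (h): (h) operates — the record's age is 22 years, meeting the 22 years threshold. (i) is engaged (aggregate throughput is 8,380 units, under the 8,930 units limit), but is overridden by (j): (j) operates against (i): the compliance score is 39 points, meeting the 34 points threshold. (k) is not triggered (the Schedule 3 Exemption Letter is not current), so (j) stands. (a) is therefore removed.
Exception (b) fails — the memorandum has been formally adopted.
Exception (c): the number of pages in the record is 15, below the 16 limit; the memorandum relates to a pending investigation — every condition holds. But applying paragraph (l): (l) is triggered — a current Class E Exemption Letter is held. Exception (c) does not apply.
Exception (d) is satisfied on its face — a current Annual Waiver is held; the memorandum contains personal medical information; assessed value is $189,500, less than the $196,000 limit. But applying paragraph (m): (m) applies — a current Standing Registration is held. Exception (d) does not apply.
All of (e)'s requirements are met (a current General Clearance is held; a written security-exemption finding has been issued). Turning to paragraphs (n)–(o): (n) operates against (e): the qualifying period is 95 days, less than the 100 days limit. (o), which would lift (n), is not triggered — no current Schedule B Approval is held. (e) is therefore removed.
None of the exceptions is available; § 83 applies in full.

Yes — the Halston Parks Department must disclose the memorandum.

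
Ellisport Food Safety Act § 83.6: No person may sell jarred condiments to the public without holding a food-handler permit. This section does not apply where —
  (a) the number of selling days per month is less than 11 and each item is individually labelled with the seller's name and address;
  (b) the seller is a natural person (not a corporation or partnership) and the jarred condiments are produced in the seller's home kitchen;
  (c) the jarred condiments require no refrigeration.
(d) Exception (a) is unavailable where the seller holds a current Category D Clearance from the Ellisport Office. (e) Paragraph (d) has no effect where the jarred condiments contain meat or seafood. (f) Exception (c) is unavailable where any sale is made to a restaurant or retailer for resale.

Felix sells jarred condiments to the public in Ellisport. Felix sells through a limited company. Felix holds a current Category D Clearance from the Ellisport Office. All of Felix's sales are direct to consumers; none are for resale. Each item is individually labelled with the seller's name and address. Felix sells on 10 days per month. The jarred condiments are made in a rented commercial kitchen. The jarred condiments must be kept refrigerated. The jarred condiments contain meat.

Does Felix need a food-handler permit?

No — exception (a) applies; Felix is not required to hold a food-handler permit.

All of (a)'s requirements are met (the number of selling days per month is 10, less than the 11 limit; items are individually labelled). Considering the limiting provisions: (d) is engaged (a current Category D Clearance is held), but is overridden by (e): (e) is engaged — the jarred condiments contain meat. Exception (a) stands.
Exception (b) requires that the seller is a natural person (not a corporation or partnership); but the seller operates through a limited company, so (b) is unavailable.
Exception (c) does not apply: the jarred condiments require refrigeration.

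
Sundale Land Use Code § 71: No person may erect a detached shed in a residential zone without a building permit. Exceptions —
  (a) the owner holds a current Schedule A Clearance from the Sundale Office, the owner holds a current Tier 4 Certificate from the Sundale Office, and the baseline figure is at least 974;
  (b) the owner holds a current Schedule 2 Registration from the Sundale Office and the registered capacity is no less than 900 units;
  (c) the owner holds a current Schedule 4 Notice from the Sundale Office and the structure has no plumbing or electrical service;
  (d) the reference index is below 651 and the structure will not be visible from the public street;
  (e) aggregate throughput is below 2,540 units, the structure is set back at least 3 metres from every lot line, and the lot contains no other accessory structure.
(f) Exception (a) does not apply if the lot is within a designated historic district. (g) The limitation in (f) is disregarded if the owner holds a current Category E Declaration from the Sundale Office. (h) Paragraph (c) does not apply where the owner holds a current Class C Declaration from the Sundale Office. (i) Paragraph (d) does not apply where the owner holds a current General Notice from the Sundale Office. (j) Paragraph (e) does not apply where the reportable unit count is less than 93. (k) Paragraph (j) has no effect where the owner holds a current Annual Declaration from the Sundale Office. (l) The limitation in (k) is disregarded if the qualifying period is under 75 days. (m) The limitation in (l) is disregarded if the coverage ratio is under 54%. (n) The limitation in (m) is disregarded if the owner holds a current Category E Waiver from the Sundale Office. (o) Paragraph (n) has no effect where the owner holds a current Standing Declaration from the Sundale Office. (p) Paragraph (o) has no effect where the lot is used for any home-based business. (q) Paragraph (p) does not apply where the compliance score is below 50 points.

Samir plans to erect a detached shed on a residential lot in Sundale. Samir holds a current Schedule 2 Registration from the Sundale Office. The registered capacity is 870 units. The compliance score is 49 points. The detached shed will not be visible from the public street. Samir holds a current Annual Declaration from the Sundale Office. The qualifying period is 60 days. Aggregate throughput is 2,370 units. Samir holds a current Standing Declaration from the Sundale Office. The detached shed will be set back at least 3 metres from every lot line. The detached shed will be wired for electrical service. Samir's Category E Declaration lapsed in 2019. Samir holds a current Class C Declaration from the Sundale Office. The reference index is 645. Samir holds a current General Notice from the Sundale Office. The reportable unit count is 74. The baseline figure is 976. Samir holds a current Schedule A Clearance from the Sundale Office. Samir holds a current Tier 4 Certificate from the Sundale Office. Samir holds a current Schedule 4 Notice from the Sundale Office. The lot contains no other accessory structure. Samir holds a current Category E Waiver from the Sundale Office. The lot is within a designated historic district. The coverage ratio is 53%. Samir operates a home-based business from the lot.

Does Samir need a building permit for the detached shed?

No — exception (e) applies; Samir does not need a building permit.

Exception (a) is satisfied on its face — a current Schedule A Clearance is held; a current Tier 4 Certificate is held; the baseline figure is 976, meeting the 974 threshold. But: (f) operates against (a): the lot is in a historic district. (g), which would lift (f), is inapplicable — there is no Category E Declaration in force. Exception (a) does not apply.
Exception (b) requires that the registered capacity is no less than 900 units; but the registered capacity is 870 units, short of 900 units, so (b) is unavailable.
Exception (c) requires that the structure has no plumbing or electrical service; but electrical service is planned, so (c) is unavailable.
All of (d)'s requirements are met (the reference index is 645, below the 651 limit; the structure will not be visible from the street). Turning to paragraph (i): (i) operates — a current General Notice is held. Exception (d) does not apply.
Exception (e): aggregate throughput is 2,370 units, below the 2,540 units limit; the setback is at least 3 m on every side; the lot has no other accessory structure — every condition holds. Under paragraphs (j)–(q): (j) would limit (e) — the reportable unit count is 74, less than the 93 limit — but (k) sets (j) aside: (k) operates against (j): a current Annual Declaration is held. (l) is engaged (the qualifying period is 60 days, under the 75 days limit), but is displaced by (m): (m) operates — the coverage ratio is 53%, under the 54% limit. (n) would limit (m) — a current Category E Waiver is held — but (o) sets (n) aside: (o) is engaged — a current Standing Declaration is held. (p) would limit (o) — a home-based business operates on the lot — but (q) sets (p) aside: (q) is engaged — the compliance score is 49 points, below the 50 points limit. So (e) applies.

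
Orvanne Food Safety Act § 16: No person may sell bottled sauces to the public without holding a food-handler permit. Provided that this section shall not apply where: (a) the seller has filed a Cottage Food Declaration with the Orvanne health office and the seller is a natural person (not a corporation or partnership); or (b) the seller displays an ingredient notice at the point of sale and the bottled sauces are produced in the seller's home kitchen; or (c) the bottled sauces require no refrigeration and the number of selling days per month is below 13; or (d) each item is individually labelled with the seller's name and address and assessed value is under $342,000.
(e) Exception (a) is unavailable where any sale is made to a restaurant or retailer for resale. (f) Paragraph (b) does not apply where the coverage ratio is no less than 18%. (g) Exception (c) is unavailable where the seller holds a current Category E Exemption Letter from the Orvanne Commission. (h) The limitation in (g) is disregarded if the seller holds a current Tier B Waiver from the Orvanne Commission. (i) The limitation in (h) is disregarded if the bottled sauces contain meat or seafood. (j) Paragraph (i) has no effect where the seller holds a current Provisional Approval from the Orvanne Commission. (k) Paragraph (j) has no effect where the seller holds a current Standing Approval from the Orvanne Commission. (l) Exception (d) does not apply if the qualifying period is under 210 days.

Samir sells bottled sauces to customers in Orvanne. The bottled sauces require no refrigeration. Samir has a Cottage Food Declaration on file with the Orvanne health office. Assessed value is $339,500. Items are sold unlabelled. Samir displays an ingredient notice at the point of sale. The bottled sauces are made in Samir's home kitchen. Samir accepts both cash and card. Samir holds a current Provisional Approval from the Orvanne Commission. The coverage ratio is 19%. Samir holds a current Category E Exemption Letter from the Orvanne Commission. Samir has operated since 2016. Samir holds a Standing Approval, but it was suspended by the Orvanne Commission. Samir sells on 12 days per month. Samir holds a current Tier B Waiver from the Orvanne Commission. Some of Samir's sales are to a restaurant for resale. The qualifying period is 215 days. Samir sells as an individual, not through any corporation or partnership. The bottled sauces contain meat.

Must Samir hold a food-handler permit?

Exception (a) is satisfied on its face — a Cottage Food Declaration is on file; the seller is a natural person. However, paragraph (e) must be considered: (e) applies — some sales are to a restaurant for resale. Exception (a) does not apply.
All of (b)'s requirements are met (an ingredient notice is displayed; the bottled sauces are home-kitchen produced). But: (f) operates against (b): the coverage ratio is 19%, meeting the 18% threshold. So (b) is unavailable.
All of (c)'s requirements are met (the bottled sauces are shelf-stable; the number of selling days per month is 12, below the 13 limit). Applying paragraphs (g)–(k): (g) is engaged (a current Category E Exemption Letter is held), but yields to (h): (h) operates against (g): a current Tier B Waiver is held. (i) is triggered (the bottled sauces contain meat), but is itself disapplied by (j): (j) operates against (i): a current Provisional Approval is held. (k), which would lift (j), is not triggered — the Standing Approval is not current. Exception (c) stands.
Exception (d) requires that each item is individually labelled with the seller's name and address; but items are sold unlabelled, so (d) is unavailable.

No — exception (c) applies; Samir is not required to hold a food-handler permit.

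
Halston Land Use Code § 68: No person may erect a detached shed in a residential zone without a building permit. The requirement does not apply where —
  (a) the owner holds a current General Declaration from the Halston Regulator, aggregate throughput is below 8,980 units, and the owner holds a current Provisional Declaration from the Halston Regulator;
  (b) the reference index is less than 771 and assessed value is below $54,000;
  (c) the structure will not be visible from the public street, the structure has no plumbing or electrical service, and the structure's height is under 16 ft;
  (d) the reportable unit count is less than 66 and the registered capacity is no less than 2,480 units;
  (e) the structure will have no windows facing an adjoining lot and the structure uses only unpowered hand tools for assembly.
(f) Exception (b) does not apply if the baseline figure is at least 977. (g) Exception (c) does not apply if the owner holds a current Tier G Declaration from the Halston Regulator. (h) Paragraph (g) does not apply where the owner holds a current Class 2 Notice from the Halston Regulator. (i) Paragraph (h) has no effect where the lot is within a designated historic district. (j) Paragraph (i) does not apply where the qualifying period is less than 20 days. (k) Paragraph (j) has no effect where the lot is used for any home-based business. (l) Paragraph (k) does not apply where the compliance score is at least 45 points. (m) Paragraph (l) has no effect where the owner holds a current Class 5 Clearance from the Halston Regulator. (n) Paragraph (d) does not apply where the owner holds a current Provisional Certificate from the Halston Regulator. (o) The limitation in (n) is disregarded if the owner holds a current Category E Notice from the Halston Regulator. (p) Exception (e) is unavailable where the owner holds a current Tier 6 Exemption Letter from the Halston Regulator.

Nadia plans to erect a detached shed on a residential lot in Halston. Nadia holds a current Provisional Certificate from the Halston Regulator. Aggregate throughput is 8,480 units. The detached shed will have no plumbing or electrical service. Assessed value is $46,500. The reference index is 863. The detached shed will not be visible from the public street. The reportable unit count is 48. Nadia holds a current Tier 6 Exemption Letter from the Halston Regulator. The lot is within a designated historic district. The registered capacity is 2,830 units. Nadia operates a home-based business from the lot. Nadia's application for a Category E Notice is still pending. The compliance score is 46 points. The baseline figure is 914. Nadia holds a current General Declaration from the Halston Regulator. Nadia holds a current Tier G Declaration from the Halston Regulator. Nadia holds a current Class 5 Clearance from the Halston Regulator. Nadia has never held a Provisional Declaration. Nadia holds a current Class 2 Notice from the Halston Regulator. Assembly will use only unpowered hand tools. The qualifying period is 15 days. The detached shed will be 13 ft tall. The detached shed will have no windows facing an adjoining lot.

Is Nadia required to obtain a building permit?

Exception (a) does not apply: there is no Provisional Declaration in force.
Exception (b) requires that the reference index is less than 771; but the reference index is 863, not less than 771, so (b) is unavailable.
Exception (c): the structure will not be visible from the street; there is no plumbing or electrical service; the structure's height is 13 ft, under the 16 ft limit — every condition holds. However, paragraphs (g)–(m) must be considered: (g) operates against (c): a current Tier G Declaration is held. (h) would limit (g) — a current Class 2 Notice is held — but (i) sets (h) aside: (i) is engaged — the lot is in a historic district. (j) would limit (i) — the qualifying period is 15 days, less than the 20 days limit — but (k) sets (j) aside: (k) is triggered — a home-based business operates on the lot. (l) would limit (k) — the compliance score is 46 points, meeting the 45 points threshold — but (m) sets (l) aside: (m) operates against (l): a current Class 5 Clearance is held. Exception (c) does not apply.
All of (d)'s requirements are met (the reportable unit count is 48, less than the 66 limit; the registered capacity is 2,830 units, meeting the 2,480 units threshold). However, paragraphs (n)–(o) must be considered: (n) operates against (d): a current Provisional Certificate is held. (o), which would lift (n), is not triggered — no current Category E Notice is held. (d) is therefore removed.
All of (e)'s requirements are met (no windows face an adjoining lot; assembly uses only hand tools). However, paragraph (p) must be considered: (p) operates against (e): a current Tier 6 Exemption Letter is held. So (e) is unavailable.
No exception is made out. Nadia falls within the general rule.

Yes — Nadia must obtain a building permit.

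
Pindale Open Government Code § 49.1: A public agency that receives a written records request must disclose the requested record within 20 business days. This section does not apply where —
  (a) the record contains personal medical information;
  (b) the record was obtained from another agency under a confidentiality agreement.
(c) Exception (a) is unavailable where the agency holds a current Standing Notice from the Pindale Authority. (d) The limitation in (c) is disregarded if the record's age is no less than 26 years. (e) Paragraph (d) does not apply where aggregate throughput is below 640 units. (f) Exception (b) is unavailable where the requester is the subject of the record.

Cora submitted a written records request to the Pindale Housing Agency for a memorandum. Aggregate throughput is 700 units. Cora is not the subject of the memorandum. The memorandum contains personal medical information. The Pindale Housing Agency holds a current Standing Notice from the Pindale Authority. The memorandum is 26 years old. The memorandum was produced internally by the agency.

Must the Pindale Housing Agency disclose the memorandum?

Exception (a)'s conditions are all satisfied: the memorandum contains personal medical information. As to paragraphs (c)–(e): (c) applies (a current Standing Notice is held), but is displaced by (d): (d) is triggered — the record's age is 26 years, meeting the 26 years threshold. (e) is not triggered (aggregate throughput is 700 units, not below 640 units), so (d) stands. Exception (a) stands.
Exception (b) does not apply: the memorandum was produced internally.

No — exception (a) applies; the Pindale Housing Agency is not required to disclose the memorandum.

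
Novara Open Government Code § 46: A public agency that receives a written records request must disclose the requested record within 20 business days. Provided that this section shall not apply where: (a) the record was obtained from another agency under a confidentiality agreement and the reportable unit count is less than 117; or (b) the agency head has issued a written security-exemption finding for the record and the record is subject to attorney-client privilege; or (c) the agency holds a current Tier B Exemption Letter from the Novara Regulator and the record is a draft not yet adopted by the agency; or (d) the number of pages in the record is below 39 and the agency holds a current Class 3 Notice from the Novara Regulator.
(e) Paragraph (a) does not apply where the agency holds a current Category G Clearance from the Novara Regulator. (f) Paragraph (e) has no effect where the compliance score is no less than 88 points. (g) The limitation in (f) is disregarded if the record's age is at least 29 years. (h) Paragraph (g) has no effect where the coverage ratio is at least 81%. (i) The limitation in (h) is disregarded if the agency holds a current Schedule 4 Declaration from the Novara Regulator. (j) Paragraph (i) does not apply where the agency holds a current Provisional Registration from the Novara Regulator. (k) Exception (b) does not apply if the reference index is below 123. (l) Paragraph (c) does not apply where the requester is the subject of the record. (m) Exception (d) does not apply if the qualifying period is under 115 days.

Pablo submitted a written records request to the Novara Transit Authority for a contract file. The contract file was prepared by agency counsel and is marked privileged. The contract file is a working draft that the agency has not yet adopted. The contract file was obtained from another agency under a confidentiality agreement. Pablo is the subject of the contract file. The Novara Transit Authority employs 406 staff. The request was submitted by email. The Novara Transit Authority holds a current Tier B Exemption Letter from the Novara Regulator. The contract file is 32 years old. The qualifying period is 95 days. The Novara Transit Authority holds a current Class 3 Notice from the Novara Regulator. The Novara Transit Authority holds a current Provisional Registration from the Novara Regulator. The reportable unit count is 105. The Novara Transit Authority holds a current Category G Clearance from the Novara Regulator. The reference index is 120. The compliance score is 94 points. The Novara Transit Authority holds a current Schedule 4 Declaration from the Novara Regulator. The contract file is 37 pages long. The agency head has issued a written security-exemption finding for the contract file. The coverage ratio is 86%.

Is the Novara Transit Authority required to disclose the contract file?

Exception (a): the contract file was obtained under a confidentiality agreement; the reportable unit count is 105, less than the 117 limit — every condition holds. Applying paragraphs (e)–(j): (e) would limit (a) — a current Category G Clearance is held — but (f) sets (e) aside: (f) operates against (e): the compliance score is 94 points, meeting the 88 points threshold. (g) is triggered (the record's age is 32 years, meeting the 29 years threshold), but yields to (h): (h) operates against (g): the coverage ratio is 86%, meeting the 81% threshold. (i) would limit (h) — a current Schedule 4 Declaration is held — but (j) sets (i) aside: (j) is engaged — a current Provisional Registration is held. Exception (a) stands.
All of (b)'s requirements are met (a written security-exemption finding has been issued; the contract file is privileged). But: (k) operates against (b): the reference index is 120, below the 123 limit. So (b) is unavailable.
All of (c)'s requirements are met (a current Tier B Exemption Letter is held; the contract file is an unadopted draft). But: (l) is triggered — Pablo is the subject of the contract file. Exception (c) does not apply.
Exception (d) is satisfied on its face — the number of pages in the record is 37, below the 39 limit; a current Class 3 Notice is held. But applying paragraph (m): (m) operates against (d): the qualifying period is 95 days, under the 115 days limit. So (d) is unavailable.

No — exception (a) applies; the Novara Transit Authority is not required to disclose the contract file.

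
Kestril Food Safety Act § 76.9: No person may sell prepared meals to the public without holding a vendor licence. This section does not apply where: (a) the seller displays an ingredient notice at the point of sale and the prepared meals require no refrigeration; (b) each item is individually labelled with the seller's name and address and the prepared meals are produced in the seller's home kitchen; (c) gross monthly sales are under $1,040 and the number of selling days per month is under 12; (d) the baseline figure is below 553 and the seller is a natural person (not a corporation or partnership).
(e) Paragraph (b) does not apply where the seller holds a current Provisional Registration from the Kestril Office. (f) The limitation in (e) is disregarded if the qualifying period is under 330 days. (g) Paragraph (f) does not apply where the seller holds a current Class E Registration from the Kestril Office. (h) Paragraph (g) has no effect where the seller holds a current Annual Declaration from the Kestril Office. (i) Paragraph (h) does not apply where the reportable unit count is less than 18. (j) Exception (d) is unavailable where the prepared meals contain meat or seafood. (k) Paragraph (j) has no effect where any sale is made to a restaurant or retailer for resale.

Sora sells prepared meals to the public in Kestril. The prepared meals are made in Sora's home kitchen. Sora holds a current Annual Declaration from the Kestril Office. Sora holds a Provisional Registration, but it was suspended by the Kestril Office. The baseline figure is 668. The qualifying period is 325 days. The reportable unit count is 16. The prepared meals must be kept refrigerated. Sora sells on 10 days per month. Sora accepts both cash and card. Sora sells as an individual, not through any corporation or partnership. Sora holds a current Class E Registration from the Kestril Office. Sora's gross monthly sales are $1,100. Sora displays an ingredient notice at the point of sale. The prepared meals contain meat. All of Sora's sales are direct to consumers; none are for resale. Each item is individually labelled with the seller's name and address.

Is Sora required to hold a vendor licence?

No — exception (b) applies; Sora is not required to hold a vendor licence.

Exception (a) fails — the prepared meals require refrigeration.
Exception (b)'s conditions are all satisfied: items are individually labelled; the prepared meals are home-kitchen produced. Under paragraphs (e)–(i): (e) is not triggered — there is no Provisional Registration in force. So (b) applies.
Exception (c) does not apply: gross monthly sales are $1,100, not under $1,040.
Exception (d) does not apply: the baseline figure is 668, not below 553.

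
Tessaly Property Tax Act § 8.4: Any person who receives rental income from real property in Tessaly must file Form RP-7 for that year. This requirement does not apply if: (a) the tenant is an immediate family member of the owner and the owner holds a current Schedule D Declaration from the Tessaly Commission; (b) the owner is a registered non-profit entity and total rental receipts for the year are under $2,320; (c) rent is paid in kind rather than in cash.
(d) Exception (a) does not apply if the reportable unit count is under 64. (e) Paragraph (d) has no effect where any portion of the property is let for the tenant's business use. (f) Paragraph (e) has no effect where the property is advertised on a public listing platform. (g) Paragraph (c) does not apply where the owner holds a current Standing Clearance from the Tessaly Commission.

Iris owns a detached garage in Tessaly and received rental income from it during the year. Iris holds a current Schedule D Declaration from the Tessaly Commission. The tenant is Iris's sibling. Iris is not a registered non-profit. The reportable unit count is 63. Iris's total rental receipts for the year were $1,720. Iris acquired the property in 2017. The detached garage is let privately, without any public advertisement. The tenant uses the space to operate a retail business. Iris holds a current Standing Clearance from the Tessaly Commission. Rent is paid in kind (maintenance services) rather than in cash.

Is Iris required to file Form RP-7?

Exception (a): the tenant is an immediate family member; a current Schedule D Declaration is held — every condition holds. Under paragraphs (d)–(f): (d) would limit (a) — the reportable unit count is 63, under the 64 limit — but (e) sets (d) aside: (e) operates against (d): the space is let for business use. (f) does not operate here (the property is let privately without advertisement), so (e) stands. So (a) applies.
Exception (b) does not apply: Iris is not a registered non-profit.
Exception (c)'s conditions are all satisfied: rent is paid in kind. But: (g) applies — a current Standing Clearance is held. (c) is therefore removed.

No — exception (a) applies; Iris is not required to file Form RP-7.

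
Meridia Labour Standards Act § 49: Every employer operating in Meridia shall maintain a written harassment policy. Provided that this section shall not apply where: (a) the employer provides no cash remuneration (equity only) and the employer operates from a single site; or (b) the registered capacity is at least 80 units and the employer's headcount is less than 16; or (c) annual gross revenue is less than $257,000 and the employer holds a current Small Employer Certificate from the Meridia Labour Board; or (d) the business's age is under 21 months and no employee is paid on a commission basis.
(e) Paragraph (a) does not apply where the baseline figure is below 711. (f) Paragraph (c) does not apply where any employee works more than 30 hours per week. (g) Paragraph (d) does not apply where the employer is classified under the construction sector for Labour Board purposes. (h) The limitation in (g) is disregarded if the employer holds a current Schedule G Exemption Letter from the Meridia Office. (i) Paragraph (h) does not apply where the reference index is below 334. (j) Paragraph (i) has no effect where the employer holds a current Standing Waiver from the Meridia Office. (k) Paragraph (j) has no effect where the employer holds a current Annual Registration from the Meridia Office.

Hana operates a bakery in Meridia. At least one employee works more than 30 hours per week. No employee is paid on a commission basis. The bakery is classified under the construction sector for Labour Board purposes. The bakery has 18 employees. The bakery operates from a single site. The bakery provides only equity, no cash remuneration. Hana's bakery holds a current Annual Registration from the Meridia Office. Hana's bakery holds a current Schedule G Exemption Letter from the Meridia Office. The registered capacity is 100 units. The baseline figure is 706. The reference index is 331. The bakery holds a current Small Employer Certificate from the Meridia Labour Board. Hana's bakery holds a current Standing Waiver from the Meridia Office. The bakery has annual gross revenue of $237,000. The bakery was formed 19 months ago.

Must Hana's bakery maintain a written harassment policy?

Exception (a)'s conditions are all satisfied: remuneration is equity-only; the employer operates from a single site. But: (e) operates against (a): the baseline figure is 706, below the 711 limit. Exception (a) does not apply.
Exception (b) requires that the employer's headcount is less than 16; but the employer's headcount is 18, not less than 16, so (b) is unavailable.
All of (c)'s requirements are met (annual gross revenue is $237,000, less than the $257,000 limit; a current Small Employer Certificate is held). Turning to paragraph (f): (f) operates against (c): at least one employee exceeds 30 hours/week. (c) is therefore removed.
Exception (d) is satisfied on its face — the business's age is 19 months, under the 21 months limit; no employee is paid on commission. Turning to paragraphs (g)–(k): (g) operates against (d): the bakery is classified under the construction sector. (h) is triggered (a current Schedule G Exemption Letter is held), but is set aside by (i): (i) is engaged — the reference index is 331, below the 334 limit. (j) would limit (i) — a current Standing Waiver is held — but (k) sets (j) aside: (k) is triggered — a current Annual Registration is held. Exception (d) does not apply.
None of the exceptions is available; § 49 applies in full.

Yes — Hana's bakery must maintain a written harassment policy.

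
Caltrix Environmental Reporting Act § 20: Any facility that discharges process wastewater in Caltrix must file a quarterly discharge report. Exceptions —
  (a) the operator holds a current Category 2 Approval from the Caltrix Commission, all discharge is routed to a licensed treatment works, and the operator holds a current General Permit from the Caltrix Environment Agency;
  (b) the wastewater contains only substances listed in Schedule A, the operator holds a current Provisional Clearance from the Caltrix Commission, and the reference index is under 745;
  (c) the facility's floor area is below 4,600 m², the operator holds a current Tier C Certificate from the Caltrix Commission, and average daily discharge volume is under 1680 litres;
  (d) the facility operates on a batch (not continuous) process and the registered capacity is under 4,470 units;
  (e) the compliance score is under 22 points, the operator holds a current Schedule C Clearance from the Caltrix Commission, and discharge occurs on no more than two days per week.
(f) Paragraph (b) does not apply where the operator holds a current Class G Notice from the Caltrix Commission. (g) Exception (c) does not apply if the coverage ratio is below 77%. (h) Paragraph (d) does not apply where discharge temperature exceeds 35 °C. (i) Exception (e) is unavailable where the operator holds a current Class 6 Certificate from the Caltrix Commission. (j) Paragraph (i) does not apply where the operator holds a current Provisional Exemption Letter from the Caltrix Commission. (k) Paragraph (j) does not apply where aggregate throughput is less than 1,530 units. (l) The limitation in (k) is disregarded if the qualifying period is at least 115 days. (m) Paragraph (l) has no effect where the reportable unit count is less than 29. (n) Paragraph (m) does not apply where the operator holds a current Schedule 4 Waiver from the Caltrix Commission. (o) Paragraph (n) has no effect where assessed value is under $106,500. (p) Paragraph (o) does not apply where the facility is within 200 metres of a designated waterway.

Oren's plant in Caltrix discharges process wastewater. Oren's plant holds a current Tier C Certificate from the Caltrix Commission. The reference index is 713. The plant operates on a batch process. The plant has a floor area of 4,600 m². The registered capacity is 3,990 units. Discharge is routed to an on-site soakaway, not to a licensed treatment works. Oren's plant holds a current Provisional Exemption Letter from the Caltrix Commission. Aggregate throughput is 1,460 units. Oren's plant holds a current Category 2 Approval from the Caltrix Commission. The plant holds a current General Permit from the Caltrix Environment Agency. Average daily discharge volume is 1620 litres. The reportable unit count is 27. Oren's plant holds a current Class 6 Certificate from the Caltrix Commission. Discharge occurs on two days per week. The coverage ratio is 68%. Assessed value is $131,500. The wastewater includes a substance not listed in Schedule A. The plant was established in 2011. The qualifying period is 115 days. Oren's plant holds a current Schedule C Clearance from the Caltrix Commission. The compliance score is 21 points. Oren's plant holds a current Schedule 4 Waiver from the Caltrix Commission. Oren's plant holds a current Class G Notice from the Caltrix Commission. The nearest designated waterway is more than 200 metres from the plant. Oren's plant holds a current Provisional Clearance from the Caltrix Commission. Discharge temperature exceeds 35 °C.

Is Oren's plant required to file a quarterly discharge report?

No — exception (e) applies; Oren's plant is not required to file a quarterly discharge report.

Exception (a) fails — discharge is not routed to a licensed treatment works.
Exception (b) fails — the wastewater includes a non-Schedule-A substance.
Exception (c) requires that the facility's floor area is below 4,600 m²; but the facility's floor area is 4,600 m², not below 4,600 m², so (c) is unavailable.
All of (d)'s requirements are met (the facility operates on a batch process; the registered capacity is 3,990 units, under the 4,470 units limit). But: (h) operates — discharge temperature exceeds 35 °C. Exception (d) does not apply.
All of (e)'s requirements are met (the compliance score is 21 points, under the 22 points limit; a current Schedule C Clearance is held; discharge occurs on no more than two days per week). As to paragraphs (i)–(p): (i) would limit (e) — a current Class 6 Certificate is held — but (j) sets (i) aside: (j) operates — a current Provisional Exemption Letter is held. (k) would limit (j) — aggregate throughput is 1,460 units, less than the 1,530 units limit — but (l) sets (k) aside: (l) is triggered — the qualifying period is 115 days, meeting the 115 days threshold. (m) would limit (l) — the reportable unit count is 27, less than the 29 limit — but (n) sets (m) aside: (n) applies — a current Schedule 4 Waiver is held. (o), which would lift (n), is not triggered — assessed value is $131,500, not under $106,500. Exception (e) stands.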